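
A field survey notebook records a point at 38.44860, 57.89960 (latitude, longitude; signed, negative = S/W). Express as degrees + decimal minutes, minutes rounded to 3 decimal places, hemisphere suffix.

φ: 38° + 0.448600 × 60 = 38° 26.91600′
λ: minutes = (57.899600 − 57) × 60 = 53.97600

38° 26.916′ N, 57° 53.976′ E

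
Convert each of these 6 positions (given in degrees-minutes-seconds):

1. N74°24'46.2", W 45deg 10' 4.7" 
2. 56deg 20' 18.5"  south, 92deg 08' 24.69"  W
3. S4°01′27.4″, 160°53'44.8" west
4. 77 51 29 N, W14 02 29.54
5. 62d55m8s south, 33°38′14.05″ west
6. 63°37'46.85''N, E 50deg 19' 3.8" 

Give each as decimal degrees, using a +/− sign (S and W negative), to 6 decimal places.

1. 74.412833, -45.167972
2. -56.338472, -92.140192
3. -4.024278, -160.895778
4. 77.858056, -14.041539
5. -62.918889, -33.637236
6. 63.629681, 50.317722

Point 1:
  Latitude: 74° + 24/60 + 46.2/3600 = 74 + 0.400000 + 0.012833 = 74.4128333
  N → positive
  Longitude: 45 + 10/60 + 4.7/3600 = 45.1679722
  hemisphere W, so the sign is −
Point 2:
  Latitude: 56° + 20/60 + 18.5/3600 = 56 + 0.333333 + 0.005139 = 56.3384722
  S → negative
  Longitude: 8′ + 24.69″ = 8.41150′; 92 + 8.41150/60 = 92.1401917
  hemisphere W, so the sign is −
Point 3:
  Lat: 4° + 1/60 + 27.4/3600 = 4 + 0.016667 + 0.007611 = 4.0242778
  S ⇒ negate
  λ: 160° + 53/60 + 44.8/3600 = 160 + 0.883333 + 0.012444 = 160.8957778
  W → negative
Point 4:
  φ: 77° + 51/60 + 29/3600 = 77 + 0.850000 + 0.008056 = 77.8580556
  N ⇒ keep positive
  λ: 14 + 2/60 + 29.54/3600 = 14.0415389
  W ⇒ negate
Point 5:
  Latitude: 55′ + 8″ = 55.13333′; 62 + 55.13333/60 = 62.9188889
  hemisphere S, so the sign is −
  Lon: 33° + 38/60 + 14.05/3600 = 33 + 0.633333 + 0.003903 = 33.6372361
  W → negative
Point 6:
  Lat: 63° + 37/60 + 46.85/3600 = 63 + 0.616667 + 0.013014 = 63.6296806
  N ⇒ keep positive
  Longitude: 50 + 19/60 + 3.8/3600 = 50.3177222
  E ⇒ keep positive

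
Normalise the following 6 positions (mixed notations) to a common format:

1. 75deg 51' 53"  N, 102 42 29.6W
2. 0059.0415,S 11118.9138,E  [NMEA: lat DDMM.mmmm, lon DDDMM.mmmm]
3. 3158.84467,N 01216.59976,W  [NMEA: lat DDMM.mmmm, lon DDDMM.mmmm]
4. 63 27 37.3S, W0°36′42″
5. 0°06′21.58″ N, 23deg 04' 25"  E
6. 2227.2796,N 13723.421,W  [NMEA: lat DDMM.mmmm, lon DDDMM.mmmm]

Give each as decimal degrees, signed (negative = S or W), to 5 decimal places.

1. 75.86472, -102.70822
2. -0.98403, 111.31523
3. 31.98074, -12.27666
4. -63.46036, -0.61167
5. 0.10599, 23.07361
6. 22.45466, -137.39035

Point 1:
  Latitude: 75 + 51/60 + 53/3600 = 75.864722
  N ⇒ keep positive
  Lon: 102 + 42/60 + 29.6/3600 = 102.708222
  hemisphere W, so the sign is −
Point 2:
  φ: degrees = first 2 digits = 0, minutes = 59.0415; 0 + 59.0415/60 = 0.984025
  hemisphere S, so the sign is −
  Lon: split at 3 digits → 111° and 18.9138′; 111 + 18.9138/60 = 111.315230
  E ⇒ keep positive
Point 3:
  Lat: degrees = first 2 digits = 31, minutes = 58.84467; 31 + 58.84467/60 = 31.980745
  N ⇒ keep positive
  Longitude: split at 3 digits → 012° and 16.59976′; 12 + 16.59976/60 = 12.276663
  W → negative
Point 4:
  φ: 27′ + 37.3″ = 27.62167′; 63 + 27.62167/60 = 63.460361
  S ⇒ negate
  Lon: 0° + 36/60 + 42/3600 = 0 + 0.600000 + 0.011667 = 0.611667
  W → negative
Point 5:
  Lat: 6′ + 21.58″ = 6.35967′; 0 + 6.35967/60 = 0.105994
  N ⇒ keep positive
  Lon: 4′ + 25″ = 4.41667′; 23 + 4.41667/60 = 23.073611
  E → positive
Point 6:
  φ: split at 2 digits → 22° and 27.2796′; 22 + 27.2796/60 = 22.454660
  N ⇒ keep positive
  λ: split at 3 digits → 137° and 23.421′; 137 + 23.421/60 = 137.390350
  hemisphere W, so the sign is −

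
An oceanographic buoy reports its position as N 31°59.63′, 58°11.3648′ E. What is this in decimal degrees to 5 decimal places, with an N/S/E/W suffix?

31.99383° N, 58.18941° E

φ: 31 + 59.63/60 = 31.993833
Longitude: 11.3648′ = 0.189413°; total 58.189413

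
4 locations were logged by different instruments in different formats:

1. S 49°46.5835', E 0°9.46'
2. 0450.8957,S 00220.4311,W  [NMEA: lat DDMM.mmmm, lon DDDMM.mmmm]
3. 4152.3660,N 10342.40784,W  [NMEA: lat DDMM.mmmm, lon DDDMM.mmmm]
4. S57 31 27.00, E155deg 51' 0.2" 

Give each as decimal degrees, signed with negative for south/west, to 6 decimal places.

1. -49.776392, 0.157667
2. -4.848262, -2.340518
3. 41.872767, -103.706797
4. -57.524167, 155.850056

Point 1:
  φ: 49 + 46.5835/60 = 49.7763917
  S ⇒ negate
  Lon: 9.46′ = 0.157667°; total 0.1576667
  E → positive
Point 2:
  φ: degrees = first 2 digits = 4, minutes = 50.8957; 4 + 50.8957/60 = 4.8482617
  S ⇒ negate
  Lon: split at 3 digits → 002° and 20.4311′; 2 + 20.4311/60 = 2.3405183
  W → negative
Point 3:
  Lat: degrees = first 2 digits = 41, minutes = 52.366; 41 + 52.366/60 = 41.8727667
  N → positive
  λ: split at 3 digits → 103° and 42.40784′; 103 + 42.40784/60 = 103.7067973
  W ⇒ negate
Point 4:
  φ: 57° + 31/60 + 27/3600 = 57 + 0.516667 + 0.007500 = 57.5241667
  S ⇒ negate
  λ: 155 + 51/60 + 0.2/3600 = 155.8500556
  E ⇒ keep positive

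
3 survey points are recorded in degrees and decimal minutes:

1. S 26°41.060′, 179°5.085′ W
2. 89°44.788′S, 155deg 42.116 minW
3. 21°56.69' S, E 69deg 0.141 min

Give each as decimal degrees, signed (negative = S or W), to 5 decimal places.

1. -26.68433, -179.08475
2. -89.74647, -155.70193
3. -21.94483, 69.00235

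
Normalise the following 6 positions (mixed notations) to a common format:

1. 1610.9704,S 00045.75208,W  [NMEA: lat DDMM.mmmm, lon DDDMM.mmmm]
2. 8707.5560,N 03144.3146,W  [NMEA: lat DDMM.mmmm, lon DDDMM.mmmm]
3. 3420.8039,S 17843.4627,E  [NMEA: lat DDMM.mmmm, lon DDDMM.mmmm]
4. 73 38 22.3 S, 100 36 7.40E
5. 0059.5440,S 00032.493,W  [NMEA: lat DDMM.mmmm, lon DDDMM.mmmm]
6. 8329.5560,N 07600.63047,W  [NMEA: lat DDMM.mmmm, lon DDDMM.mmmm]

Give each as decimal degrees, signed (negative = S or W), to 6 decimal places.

1. -16.182840, -0.762535
2. 87.125933, -31.738577
3. -34.346732, 178.724378
4. -73.639528, 100.602056
5. -0.992400, -0.541550
6. 83.492600, -76.010508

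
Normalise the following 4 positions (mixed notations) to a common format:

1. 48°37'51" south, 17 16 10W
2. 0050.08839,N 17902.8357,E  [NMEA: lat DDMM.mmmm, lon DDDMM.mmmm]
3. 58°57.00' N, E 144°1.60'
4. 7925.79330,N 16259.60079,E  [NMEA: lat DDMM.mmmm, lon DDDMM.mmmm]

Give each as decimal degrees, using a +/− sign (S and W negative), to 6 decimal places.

Point 1:
  φ: 48 + 37/60 + 51/3600 = 48.6308333
  hemisphere S, so the sign is −
  Longitude: 16′ + 10″ = 16.16667′; 17 + 16.16667/60 = 17.2694444
  W → negative
Point 2:
  Latitude: degrees = first 2 digits = 0, minutes = 50.08839; 0 + 50.08839/60 = 0.8348065
  N → positive
  λ: split at 3 digits → 179° and 2.8357′; 179 + 2.8357/60 = 179.0472617
  E ⇒ keep positive
Point 3:
  Lat: 58 + 57/60 = 58.9500000
  N → positive
  Longitude: 144 + 1.6/60 = 144.0266667
  E ⇒ keep positive
Point 4:
  φ: degrees = first 2 digits = 79, minutes = 25.7933; 79 + 25.7933/60 = 79.4298883
  N ⇒ keep positive
  λ: degrees = first 3 digits = 162, minutes = 59.60079; 162 + 59.60079/60 = 162.9933465
  E ⇒ keep positive

1. -48.630833, -17.269444
2. 0.834807, 179.047262
3. 58.950000, 144.026667
4. 79.429888, 162.993347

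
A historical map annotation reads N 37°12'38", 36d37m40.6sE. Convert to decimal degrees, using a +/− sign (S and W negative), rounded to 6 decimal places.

Latitude: 12′ + 38″ = 12.63333′; 37 + 12.63333/60 = 37.2105556
N → positive
Longitude: 36° + 37/60 + 40.6/3600 = 36 + 0.616667 + 0.011278 = 36.6279444
E → positive

37.210556, 36.627944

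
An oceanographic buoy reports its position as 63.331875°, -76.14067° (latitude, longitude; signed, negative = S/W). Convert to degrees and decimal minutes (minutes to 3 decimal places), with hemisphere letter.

63° 19.913′ N, 76° 8.440′ W

Latitude: fractional part 0.331875 → 19.91250 minutes
Longitude is negative → W; |value| = 76.140670
Lon: 76° + 0.140670 × 60 = 76° 8.44020′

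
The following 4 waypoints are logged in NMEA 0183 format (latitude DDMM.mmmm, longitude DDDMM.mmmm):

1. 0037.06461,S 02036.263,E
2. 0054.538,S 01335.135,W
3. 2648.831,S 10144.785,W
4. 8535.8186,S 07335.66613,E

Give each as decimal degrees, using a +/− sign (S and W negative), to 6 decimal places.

Point 1:
  φ: split at 2 digits → 00° and 37.06461′; 0 + 37.06461/60 = 0.6177435
  S → negative
  Longitude: degrees = first 3 digits = 20, minutes = 36.263; 20 + 36.263/60 = 20.6043833
  E → positive
Point 2:
  φ: split at 2 digits → 00° and 54.538′; 0 + 54.538/60 = 0.9089667
  hemisphere S, so the sign is −
  λ: degrees = first 3 digits = 13, minutes = 35.135; 13 + 35.135/60 = 13.5855833
  W → negative
Point 3:
  φ: degrees = first 2 digits = 26, minutes = 48.831; 26 + 48.831/60 = 26.8138500
  S → negative
  Lon: split at 3 digits → 101° and 44.785′; 101 + 44.785/60 = 101.7464167
  W ⇒ negate
Point 4:
  Latitude: split at 2 digits → 85° and 35.8186′; 85 + 35.8186/60 = 85.5969767
  S ⇒ negate
  Lon: split at 3 digits → 073° and 35.66613′; 73 + 35.66613/60 = 73.5944355
  E → positive

1. -0.617744, 20.604383
2. -0.908967, -13.585583
3. -26.813850, -101.746417
4. -85.596977, 73.594436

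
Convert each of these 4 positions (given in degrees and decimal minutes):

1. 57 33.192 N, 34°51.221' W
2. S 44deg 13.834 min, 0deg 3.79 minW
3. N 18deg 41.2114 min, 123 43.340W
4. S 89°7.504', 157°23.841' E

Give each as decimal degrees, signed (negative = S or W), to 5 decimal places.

1. 57.55320, -34.85368
2. -44.23057, -0.06317
3. 18.68686, -123.72233
4. -89.12507, 157.39735

Point 1:
  Latitude: 33.192′ = 0.553200°; total 57.553200
  N → positive
  λ: 34 + 51.221/60 = 34.853683
  W ⇒ negate
Point 2:
  φ: 44 + 13.834/60 = 44.230567
  S → negative
  Longitude: 3.79′ = 0.063167°; total 0.063167
  hemisphere W, so the sign is −
Point 3:
  φ: 41.2114′ = 0.686857°; total 18.686857
  N → positive
  Longitude: 43.34′ = 0.722333°; total 123.722333
  hemisphere W, so the sign is −
Point 4:
  Lat: 89 + 7.504/60 = 89.125067
  hemisphere S, so the sign is −
  Longitude: 23.841′ = 0.397350°; total 157.397350
  E ⇒ keep positive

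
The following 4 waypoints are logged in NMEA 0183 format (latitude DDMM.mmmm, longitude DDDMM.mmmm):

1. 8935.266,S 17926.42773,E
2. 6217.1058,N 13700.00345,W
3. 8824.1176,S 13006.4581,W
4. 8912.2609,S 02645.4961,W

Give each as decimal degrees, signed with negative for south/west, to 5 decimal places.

Point 1:
  Lat: split at 2 digits → 89° and 35.266′; 89 + 35.266/60 = 89.587767
  S ⇒ negate
  λ: split at 3 digits → 179° and 26.42773′; 179 + 26.42773/60 = 179.440462
  E ⇒ keep positive
Point 2:
  Latitude: split at 2 digits → 62° and 17.1058′; 62 + 17.1058/60 = 62.285097
  N → positive
  Longitude: split at 3 digits → 137° and 0.00345′; 137 + 0.00345/60 = 137.000058
  hemisphere W, so the sign is −
Point 3:
  φ: split at 2 digits → 88° and 24.1176′; 88 + 24.1176/60 = 88.401960
  S → negative
  Longitude: degrees = first 3 digits = 130, minutes = 6.4581; 130 + 6.4581/60 = 130.107635
  W → negative
Point 4:
  φ: degrees = first 2 digits = 89, minutes = 12.2609; 89 + 12.2609/60 = 89.204348
  S → negative
  Lon: split at 3 digits → 026° and 45.4961′; 26 + 45.4961/60 = 26.758268
  hemisphere W, so the sign is −

1. -89.58777, 179.44046
2. 62.28510, -137.00006
3. -88.40196, -130.10764
4. -89.20435, -26.75827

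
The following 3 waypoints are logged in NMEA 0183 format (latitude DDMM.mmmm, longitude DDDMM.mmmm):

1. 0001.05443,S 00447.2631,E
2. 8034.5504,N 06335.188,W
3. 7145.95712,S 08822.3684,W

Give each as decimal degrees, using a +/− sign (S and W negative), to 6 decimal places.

1. -0.017574, 4.787718
2. 80.575840, -63.586467
3. -71.765952, -88.372807

Point 1:
  Lat: degrees = first 2 digits = 0, minutes = 1.05443; 0 + 1.05443/60 = 0.0175738
  S → negative
  λ: degrees = first 3 digits = 4, minutes = 47.2631; 4 + 47.2631/60 = 4.7877183
  E → positive
Point 2:
  φ: degrees = first 2 digits = 80, minutes = 34.5504; 80 + 34.5504/60 = 80.5758400
  N ⇒ keep positive
  Longitude: split at 3 digits → 063° and 35.188′; 63 + 35.188/60 = 63.5864667
  W → negative
Point 3:
  Latitude: split at 2 digits → 71° and 45.95712′; 71 + 45.95712/60 = 71.7659520
  S → negative
  λ: split at 3 digits → 088° and 22.3684′; 88 + 22.3684/60 = 88.3728067
  W → negative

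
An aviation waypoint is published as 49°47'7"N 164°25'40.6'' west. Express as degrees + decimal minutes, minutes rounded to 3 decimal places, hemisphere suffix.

Latitude: 47 + 7/60 = 47.11667′
Longitude: 25 + 40.6/60 = 25.67667′

49° 47.117′ N, 164° 25.677′ W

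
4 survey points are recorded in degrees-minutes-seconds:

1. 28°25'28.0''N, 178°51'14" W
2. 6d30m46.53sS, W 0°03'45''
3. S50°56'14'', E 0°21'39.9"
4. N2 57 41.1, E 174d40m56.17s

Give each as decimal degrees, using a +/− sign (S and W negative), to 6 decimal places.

1. 28.424444, -178.853889
2. -6.512925, -0.062500
3. -50.937222, 0.361083
4. 2.961417, 174.682269

Point 1:
  Lat: 28 + 25/60 + 28/3600 = 28.4244444
  N → positive
  Lon: 178° + 51/60 + 14/3600 = 178 + 0.850000 + 0.003889 = 178.8538889
  W ⇒ negate
Point 2:
  Latitude: 6 + 30/60 + 46.53/3600 = 6.5129250
  S → negative
  λ: 0° + 3/60 + 45/3600 = 0 + 0.050000 + 0.012500 = 0.0625000
  W → negative
Point 3:
  φ: 50 + 56/60 + 14/3600 = 50.9372222
  S ⇒ negate
  Lon: 0° + 21/60 + 39.9/3600 = 0 + 0.350000 + 0.011083 = 0.3610833
  E → positive
Point 4:
  φ: 2 + 57/60 + 41.1/3600 = 2.9614167
  N → positive
  Lon: 174° + 40/60 + 56.17/3600 = 174 + 0.666667 + 0.015603 = 174.6822694
  E ⇒ keep positive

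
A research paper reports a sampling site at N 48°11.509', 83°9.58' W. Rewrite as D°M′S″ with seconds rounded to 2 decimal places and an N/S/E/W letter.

48°11′30.54″ N, 83°09′34.80″ W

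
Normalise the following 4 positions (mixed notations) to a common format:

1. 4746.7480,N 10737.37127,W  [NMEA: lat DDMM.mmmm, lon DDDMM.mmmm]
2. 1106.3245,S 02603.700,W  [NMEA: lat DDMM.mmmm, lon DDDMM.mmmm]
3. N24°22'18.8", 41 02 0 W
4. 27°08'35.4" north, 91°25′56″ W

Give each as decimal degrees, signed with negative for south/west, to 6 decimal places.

1. 47.779133, -107.622855
2. -11.105408, -26.061667
3. 24.371889, -41.033333
4. 27.143167, -91.432222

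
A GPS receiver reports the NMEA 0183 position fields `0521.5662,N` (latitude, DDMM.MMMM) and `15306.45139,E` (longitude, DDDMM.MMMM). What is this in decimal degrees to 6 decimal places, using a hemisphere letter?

5.359437° N, 153.107523° E

Lat: split at 2 digits → 05° and 21.5662′; 5 + 21.5662/60 = 5.3594367
λ: split at 3 digits → 153° and 6.45139′; 153 + 6.45139/60 = 153.1075232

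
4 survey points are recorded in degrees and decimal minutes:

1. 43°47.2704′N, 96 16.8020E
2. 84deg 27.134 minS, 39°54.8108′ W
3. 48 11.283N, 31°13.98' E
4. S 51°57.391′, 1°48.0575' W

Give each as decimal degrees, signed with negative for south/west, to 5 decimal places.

1. 43.78784, 96.28003
2. -84.45223, -39.91351
3. 48.18805, 31.23300
4. -51.95652, -1.80096

Point 1:
  φ: 47.2704′ = 0.787840°; total 43.787840
  N ⇒ keep positive
  Lon: 96 + 16.802/60 = 96.280033
  E ⇒ keep positive
Point 2:
  φ: 84 + 27.134/60 = 84.452233
  S → negative
  Longitude: 39 + 54.8108/60 = 39.913513
  hemisphere W, so the sign is −
Point 3:
  Lat: 48 + 11.283/60 = 48.188050
  N ⇒ keep positive
  Lon: 31 + 13.98/60 = 31.233000
  E → positive
Point 4:
  Lat: 57.391′ = 0.956517°; total 51.956517
  hemisphere S, so the sign is −
  Longitude: 48.0575′ = 0.800958°; total 1.800958
  W → negative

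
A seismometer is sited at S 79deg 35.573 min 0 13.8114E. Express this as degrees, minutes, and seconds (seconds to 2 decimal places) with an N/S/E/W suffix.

Latitude: fractional minutes 0.57300 × 60 = 34.3800″
Longitude: fractional minutes 0.81140 × 60 = 48.6840″

79°35′34.38″ S, 0°13′48.68″ E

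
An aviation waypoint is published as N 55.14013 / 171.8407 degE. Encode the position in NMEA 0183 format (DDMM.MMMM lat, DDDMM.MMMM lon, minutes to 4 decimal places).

φ: 55° + 0.140130 × 60 = 55° 8.407800′
Lon: minutes = (171.840700 − 171) × 60 = 50.442000

5508.4078,N / 17150.4420,E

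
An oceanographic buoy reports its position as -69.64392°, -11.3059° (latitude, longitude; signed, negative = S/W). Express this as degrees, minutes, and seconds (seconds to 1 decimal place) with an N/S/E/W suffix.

Latitude is negative → S; |value| = 69.643920
Latitude: whole degrees 69; 38.63520′ → 38′ and 38.112″
Longitude is negative → W; |value| = 11.305900
Longitude: 0.305900° → 18.35400′; 0.35400 × 60 = 21.240″

69°38′38.1″ S, 11°18′21.2″ W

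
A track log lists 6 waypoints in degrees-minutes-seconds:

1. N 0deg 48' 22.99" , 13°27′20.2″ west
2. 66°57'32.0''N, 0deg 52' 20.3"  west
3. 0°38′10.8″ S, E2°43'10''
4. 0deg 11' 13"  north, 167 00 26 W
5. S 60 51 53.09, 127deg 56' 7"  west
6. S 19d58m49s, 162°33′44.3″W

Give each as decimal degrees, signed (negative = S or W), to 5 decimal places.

1. 0.80639, -13.45561
2. 66.95889, -0.87231
3. -0.63633, 2.71944
4. 0.18694, -167.00722
5. -60.86475, -127.93528
6. -19.98028, -162.56231

Point 1:
  Latitude: 0 + 48/60 + 22.99/3600 = 0.806386
  N ⇒ keep positive
  Longitude: 13° + 27/60 + 20.2/3600 = 13 + 0.450000 + 0.005611 = 13.455611
  W ⇒ negate
Point 2:
  Lat: 66 + 57/60 + 32/3600 = 66.958889
  N → positive
  Lon: 52′ + 20.3″ = 52.33833′; 0 + 52.33833/60 = 0.872306
  W → negative
Point 3:
  Latitude: 0 + 38/60 + 10.8/3600 = 0.636333
  S → negative
  λ: 43′ + 10″ = 43.16667′; 2 + 43.16667/60 = 2.719444
  E → positive
Point 4:
  Lat: 11′ + 13″ = 11.21667′; 0 + 11.21667/60 = 0.186944
  N ⇒ keep positive
  Lon: 167 + 0/60 + 26/3600 = 167.007222
  W ⇒ negate
Point 5:
  Latitude: 60° + 51/60 + 53.09/3600 = 60 + 0.850000 + 0.014747 = 60.864747
  S → negative
  λ: 127 + 56/60 + 7/3600 = 127.935278
  hemisphere W, so the sign is −
Point 6:
  Lat: 19 + 58/60 + 49/3600 = 19.980278
  S ⇒ negate
  λ: 162° + 33/60 + 44.3/3600 = 162 + 0.550000 + 0.012306 = 162.562306
  W ⇒ negate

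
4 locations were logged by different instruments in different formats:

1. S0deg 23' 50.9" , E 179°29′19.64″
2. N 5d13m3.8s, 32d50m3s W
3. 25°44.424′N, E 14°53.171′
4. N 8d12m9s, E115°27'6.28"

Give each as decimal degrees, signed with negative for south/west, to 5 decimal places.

Point 1:
  Latitude: 23′ + 50.9″ = 23.84833′; 0 + 23.84833/60 = 0.397472
  S → negative
  Lon: 179 + 29/60 + 19.64/3600 = 179.488789
  E → positive
Point 2:
  Lat: 5° + 13/60 + 3.8/3600 = 5 + 0.216667 + 0.001056 = 5.217722
  N ⇒ keep positive
  Lon: 32° + 50/60 + 3/3600 = 32 + 0.833333 + 0.000833 = 32.834167
  hemisphere W, so the sign is −
Point 3:
  Lat: 44.424′ = 0.740400°; total 25.740400
  N → positive
  λ: 14 + 53.171/60 = 14.886183
  E → positive
Point 4:
  φ: 8° + 12/60 + 9/3600 = 8 + 0.200000 + 0.002500 = 8.202500
  N → positive
  λ: 27′ + 6.28″ = 27.10467′; 115 + 27.10467/60 = 115.451744
  E ⇒ keep positive

1. -0.39747, 179.48879
2. 5.21772, -32.83417
3. 25.74040, 14.88618
4. 8.20250, 115.45174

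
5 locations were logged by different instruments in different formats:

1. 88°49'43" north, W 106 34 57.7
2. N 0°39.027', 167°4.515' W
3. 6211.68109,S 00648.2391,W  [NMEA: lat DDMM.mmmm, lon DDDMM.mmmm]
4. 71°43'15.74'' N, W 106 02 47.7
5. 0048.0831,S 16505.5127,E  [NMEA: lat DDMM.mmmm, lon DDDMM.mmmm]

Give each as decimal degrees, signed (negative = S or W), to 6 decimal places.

Point 1:
  Latitude: 49′ + 43″ = 49.71667′; 88 + 49.71667/60 = 88.8286111
  N ⇒ keep positive
  λ: 34′ + 57.7″ = 34.96167′; 106 + 34.96167/60 = 106.5826944
  hemisphere W, so the sign is −
Point 2:
  Latitude: 0 + 39.027/60 = 0.6504500
  N ⇒ keep positive
  λ: 4.515′ = 0.075250°; total 167.0752500
  hemisphere W, so the sign is −
Point 3:
  Latitude: split at 2 digits → 62° and 11.68109′; 62 + 11.68109/60 = 62.1946848
  hemisphere S, so the sign is −
  Longitude: degrees = first 3 digits = 6, minutes = 48.2391; 6 + 48.2391/60 = 6.8039850
  W → negative
Point 4:
  Latitude: 71 + 43/60 + 15.74/3600 = 71.7210389
  N → positive
  λ: 2′ + 47.7″ = 2.79500′; 106 + 2.79500/60 = 106.0465833
  hemisphere W, so the sign is −
Point 5:
  Lat: split at 2 digits → 00° and 48.0831′; 0 + 48.0831/60 = 0.8013850
  S ⇒ negate
  Lon: degrees = first 3 digits = 165, minutes = 5.5127; 165 + 5.5127/60 = 165.0918783
  E → positive

1. 88.828611, -106.582694
2. 0.650450, -167.075250
3. -62.194685, -6.803985
4. 71.721039, -106.046583
5. -0.801385, 165.091878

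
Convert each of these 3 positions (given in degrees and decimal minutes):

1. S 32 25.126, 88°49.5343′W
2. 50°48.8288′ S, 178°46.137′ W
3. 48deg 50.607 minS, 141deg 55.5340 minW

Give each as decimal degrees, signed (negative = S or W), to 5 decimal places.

1. -32.41877, -88.82557
2. -50.81381, -178.76895
3. -48.84345, -141.92557

Point 1:
  Latitude: 25.126′ = 0.418767°; total 32.418767
  hemisphere S, so the sign is −
  λ: 49.5343′ = 0.825572°; total 88.825572
  hemisphere W, so the sign is −
Point 2:
  Latitude: 50 + 48.8288/60 = 50.813813
  S → negative
  Longitude: 46.137′ = 0.768950°; total 178.768950
  W ⇒ negate
Point 3:
  Latitude: 50.607′ = 0.843450°; total 48.843450
  S ⇒ negate
  λ: 55.534′ = 0.925567°; total 141.925567
  hemisphere W, so the sign is −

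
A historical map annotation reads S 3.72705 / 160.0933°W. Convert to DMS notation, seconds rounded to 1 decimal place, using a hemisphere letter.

φ: 0.727050° → 43.62300′; 0.62300 × 60 = 37.380″
Longitude: 0.093300 × 60 = 5.59800′ → 5′, remainder × 60 = 35.880″

3°43′37.4″ S, 160°05′35.9″ W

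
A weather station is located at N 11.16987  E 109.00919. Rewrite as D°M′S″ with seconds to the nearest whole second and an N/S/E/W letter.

11°10′12″ N, 109°00′33″ E

Latitude: 0.169870 × 60 = 10.19220′ → 10′, remainder × 60 = 11.53″
Longitude: 0.009190 × 60 = 0.55140′ → 0′, remainder × 60 = 33.08″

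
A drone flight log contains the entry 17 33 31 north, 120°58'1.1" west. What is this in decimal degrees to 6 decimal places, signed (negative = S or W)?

Latitude: 17 + 33/60 + 31/3600 = 17.5586111
N ⇒ keep positive
Longitude: 120° + 58/60 + 1.1/3600 = 120 + 0.966667 + 0.000306 = 120.9669722
hemisphere W, so the sign is −

17.558611, -120.966972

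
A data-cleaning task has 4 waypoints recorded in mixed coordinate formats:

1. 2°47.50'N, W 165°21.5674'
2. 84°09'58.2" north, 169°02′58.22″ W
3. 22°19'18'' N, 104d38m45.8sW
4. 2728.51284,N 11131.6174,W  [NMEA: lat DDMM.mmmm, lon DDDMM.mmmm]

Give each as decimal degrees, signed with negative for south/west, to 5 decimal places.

Point 1:
  Lat: 2 + 47.5/60 = 2.791667
  N ⇒ keep positive
  Longitude: 21.5674′ = 0.359457°; total 165.359457
  W ⇒ negate
Point 2:
  Lat: 9′ + 58.2″ = 9.97000′; 84 + 9.97000/60 = 84.166167
  N → positive
  λ: 169° + 2/60 + 58.22/3600 = 169 + 0.033333 + 0.016172 = 169.049506
  hemisphere W, so the sign is −
Point 3:
  Latitude: 19′ + 18″ = 19.30000′; 22 + 19.30000/60 = 22.321667
  N → positive
  Longitude: 104° + 38/60 + 45.8/3600 = 104 + 0.633333 + 0.012722 = 104.646056
  W ⇒ negate
Point 4:
  φ: split at 2 digits → 27° and 28.51284′; 27 + 28.51284/60 = 27.475214
  N ⇒ keep positive
  λ: degrees = first 3 digits = 111, minutes = 31.6174; 111 + 31.6174/60 = 111.526957
  W → negative

1. 2.79167, -165.35946
2. 84.16617, -169.04951
3. 22.32167, -104.64606
4. 27.47521, -111.52696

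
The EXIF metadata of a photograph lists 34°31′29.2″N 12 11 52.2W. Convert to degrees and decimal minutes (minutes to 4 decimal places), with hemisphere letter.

Lat: 31 + 29.2/60 = 31.486667′
Lon: 11 + 52.2/60 = 11.870000′

34° 31.4867′ N, 12° 11.8700′ W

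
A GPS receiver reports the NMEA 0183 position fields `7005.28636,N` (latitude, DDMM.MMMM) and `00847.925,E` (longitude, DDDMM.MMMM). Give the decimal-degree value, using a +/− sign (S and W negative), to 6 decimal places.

70.088106, 8.798750

φ: split at 2 digits → 70° and 5.28636′; 70 + 5.28636/60 = 70.0881060
N → positive
Longitude: degrees = first 3 digits = 8, minutes = 47.925; 8 + 47.925/60 = 8.7987500
E → positive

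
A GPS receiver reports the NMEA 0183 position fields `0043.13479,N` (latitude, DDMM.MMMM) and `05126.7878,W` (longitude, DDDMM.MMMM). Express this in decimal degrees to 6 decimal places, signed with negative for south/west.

Latitude: split at 2 digits → 00° and 43.13479′; 0 + 43.13479/60 = 0.7189132
N ⇒ keep positive
Longitude: degrees = first 3 digits = 51, minutes = 26.7878; 51 + 26.7878/60 = 51.4464633
W ⇒ negate

0.718913, -51.446463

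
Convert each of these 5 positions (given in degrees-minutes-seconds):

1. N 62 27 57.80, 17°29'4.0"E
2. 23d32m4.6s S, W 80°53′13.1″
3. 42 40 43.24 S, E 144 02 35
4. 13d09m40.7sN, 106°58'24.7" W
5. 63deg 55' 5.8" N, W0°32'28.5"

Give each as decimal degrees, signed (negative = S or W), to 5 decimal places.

Point 1:
  Latitude: 62 + 27/60 + 57.8/3600 = 62.466056
  N ⇒ keep positive
  Lon: 29′ + 4″ = 29.06667′; 17 + 29.06667/60 = 17.484444
  E → positive
Point 2:
  Lat: 23° + 32/60 + 4.6/3600 = 23 + 0.533333 + 0.001278 = 23.534611
  S ⇒ negate
  Longitude: 53′ + 13.1″ = 53.21833′; 80 + 53.21833/60 = 80.886972
  W → negative
Point 3:
  Latitude: 40′ + 43.24″ = 40.72067′; 42 + 40.72067/60 = 42.678678
  S ⇒ negate
  λ: 2′ + 35″ = 2.58333′; 144 + 2.58333/60 = 144.043056
  E ⇒ keep positive
Point 4:
  Latitude: 9′ + 40.7″ = 9.67833′; 13 + 9.67833/60 = 13.161306
  N → positive
  Lon: 106° + 58/60 + 24.7/3600 = 106 + 0.966667 + 0.006861 = 106.973528
  W ⇒ negate
Point 5:
  Lat: 55′ + 5.8″ = 55.09667′; 63 + 55.09667/60 = 63.918278
  N ⇒ keep positive
  λ: 0 + 32/60 + 28.5/3600 = 0.541250
  W → negative

1. 62.46606, 17.48444
2. -23.53461, -80.88697
3. -42.67868, 144.04306
4. 13.16131, -106.97353
5. 63.91828, -0.54125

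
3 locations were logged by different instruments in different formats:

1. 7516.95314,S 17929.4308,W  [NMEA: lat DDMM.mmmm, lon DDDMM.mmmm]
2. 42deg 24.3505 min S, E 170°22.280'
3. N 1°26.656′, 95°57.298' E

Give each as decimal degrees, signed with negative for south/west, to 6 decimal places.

Point 1:
  Latitude: split at 2 digits → 75° and 16.95314′; 75 + 16.95314/60 = 75.2825523
  S → negative
  Longitude: degrees = first 3 digits = 179, minutes = 29.4308; 179 + 29.4308/60 = 179.4905133
  W ⇒ negate
Point 2:
  Lat: 42 + 24.3505/60 = 42.4058417
  S → negative
  Lon: 22.28′ = 0.371333°; total 170.3713333
  E ⇒ keep positive
Point 3:
  Latitude: 1 + 26.656/60 = 1.4442667
  N ⇒ keep positive
  λ: 95 + 57.298/60 = 95.9549667
  E → positive

1. -75.282552, -179.490513
2. -42.405842, 170.371333
3. 1.444267, 95.954967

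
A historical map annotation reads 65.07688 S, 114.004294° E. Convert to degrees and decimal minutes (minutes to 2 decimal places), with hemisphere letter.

65° 4.61′ S, 114° 0.26′ E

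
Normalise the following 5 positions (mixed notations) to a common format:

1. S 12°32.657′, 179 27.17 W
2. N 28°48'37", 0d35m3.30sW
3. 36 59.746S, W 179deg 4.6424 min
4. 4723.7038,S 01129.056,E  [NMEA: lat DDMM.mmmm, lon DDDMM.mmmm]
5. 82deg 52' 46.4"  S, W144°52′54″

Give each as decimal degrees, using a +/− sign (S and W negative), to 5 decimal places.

1. -12.54428, -179.45283
2. 28.81028, -0.58425
3. -36.99577, -179.07737
4. -47.39506, 11.48427
5. -82.87956, -144.88167

Point 1:
  Latitude: 32.657′ = 0.544283°; total 12.544283
  hemisphere S, so the sign is −
  Longitude: 179 + 27.17/60 = 179.452833
  W ⇒ negate
Point 2:
  Lat: 28° + 48/60 + 37/3600 = 28 + 0.800000 + 0.010278 = 28.810278
  N → positive
  Longitude: 0° + 35/60 + 3.3/3600 = 0 + 0.583333 + 0.000917 = 0.584250
  W ⇒ negate
Point 3:
  φ: 59.746′ = 0.995767°; total 36.995767
  hemisphere S, so the sign is −
  Lon: 179 + 4.6424/60 = 179.077373
  W → negative
Point 4:
  Latitude: split at 2 digits → 47° and 23.7038′; 47 + 23.7038/60 = 47.395063
  S ⇒ negate
  λ: degrees = first 3 digits = 11, minutes = 29.056; 11 + 29.056/60 = 11.484267
  E ⇒ keep positive
Point 5:
  Latitude: 82 + 52/60 + 46.4/3600 = 82.879556
  hemisphere S, so the sign is −
  Lon: 52′ + 54″ = 52.90000′; 144 + 52.90000/60 = 144.881667
  W ⇒ negate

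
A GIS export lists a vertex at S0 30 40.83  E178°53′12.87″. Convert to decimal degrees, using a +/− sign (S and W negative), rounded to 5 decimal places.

-0.51134, 178.88691

φ: 0° + 30/60 + 40.83/3600 = 0 + 0.500000 + 0.011342 = 0.511342
S → negative
Longitude: 178° + 53/60 + 12.87/3600 = 178 + 0.883333 + 0.003575 = 178.886908
E ⇒ keep positive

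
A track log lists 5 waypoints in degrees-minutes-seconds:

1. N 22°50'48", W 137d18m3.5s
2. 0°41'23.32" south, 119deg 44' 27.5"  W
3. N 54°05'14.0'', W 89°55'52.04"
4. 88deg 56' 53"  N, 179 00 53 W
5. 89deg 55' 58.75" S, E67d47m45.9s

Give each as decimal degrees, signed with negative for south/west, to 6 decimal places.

Point 1:
  Latitude: 22° + 50/60 + 48/3600 = 22 + 0.833333 + 0.013333 = 22.8466667
  N → positive
  Longitude: 137 + 18/60 + 3.5/3600 = 137.3009722
  W → negative
Point 2:
  Lat: 0° + 41/60 + 23.32/3600 = 0 + 0.683333 + 0.006478 = 0.6898111
  hemisphere S, so the sign is −
  λ: 119 + 44/60 + 27.5/3600 = 119.7409722
  W → negative
Point 3:
  Lat: 54 + 5/60 + 14/3600 = 54.0872222
  N → positive
  Longitude: 55′ + 52.04″ = 55.86733′; 89 + 55.86733/60 = 89.9311222
  hemisphere W, so the sign is −
Point 4:
  Latitude: 88 + 56/60 + 53/3600 = 88.9480556
  N → positive
  Lon: 179 + 0/60 + 53/3600 = 179.0147222
  hemisphere W, so the sign is −
Point 5:
  Latitude: 89 + 55/60 + 58.75/3600 = 89.9329861
  hemisphere S, so the sign is −
  λ: 67 + 47/60 + 45.9/3600 = 67.7960833
  E → positive

1. 22.846667, -137.300972
2. -0.689811, -119.740972
3. 54.087222, -89.931122
4. 88.948056, -179.014722
5. -89.932986, 67.796083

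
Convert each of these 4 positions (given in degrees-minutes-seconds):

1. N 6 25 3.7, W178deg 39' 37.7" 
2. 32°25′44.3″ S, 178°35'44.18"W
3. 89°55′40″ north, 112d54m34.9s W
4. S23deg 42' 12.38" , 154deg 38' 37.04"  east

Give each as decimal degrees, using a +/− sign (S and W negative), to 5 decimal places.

Point 1:
  φ: 6 + 25/60 + 3.7/3600 = 6.417694
  N → positive
  λ: 39′ + 37.7″ = 39.62833′; 178 + 39.62833/60 = 178.660472
  hemisphere W, so the sign is −
Point 2:
  Latitude: 25′ + 44.3″ = 25.73833′; 32 + 25.73833/60 = 32.428972
  S ⇒ negate
  Lon: 178 + 35/60 + 44.18/3600 = 178.595606
  hemisphere W, so the sign is −
Point 3:
  Lat: 55′ + 40″ = 55.66667′; 89 + 55.66667/60 = 89.927778
  N ⇒ keep positive
  Longitude: 112° + 54/60 + 34.9/3600 = 112 + 0.900000 + 0.009694 = 112.909694
  W → negative
Point 4:
  Latitude: 23° + 42/60 + 12.38/3600 = 23 + 0.700000 + 0.003439 = 23.703439
  S → negative
  Lon: 154 + 38/60 + 37.04/3600 = 154.643622
  E ⇒ keep positive

1. 6.41769, -178.66047
2. -32.42897, -178.59561
3. 89.92778, -112.90969
4. -23.70344, 154.64362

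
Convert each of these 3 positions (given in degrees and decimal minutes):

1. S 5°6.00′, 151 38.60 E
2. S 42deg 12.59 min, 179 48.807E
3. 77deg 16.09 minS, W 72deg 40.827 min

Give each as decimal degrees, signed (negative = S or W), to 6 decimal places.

1. -5.100000, 151.643333
2. -42.209833, 179.813450
3. -77.268167, -72.680450

Point 1:
  Latitude: 5 + 6/60 = 5.1000000
  S → negative
  Lon: 151 + 38.6/60 = 151.6433333
  E ⇒ keep positive
Point 2:
  Latitude: 12.59′ = 0.209833°; total 42.2098333
  S ⇒ negate
  Lon: 179 + 48.807/60 = 179.8134500
  E → positive
Point 3:
  φ: 16.09′ = 0.268167°; total 77.2681667
  hemisphere S, so the sign is −
  Longitude: 72 + 40.827/60 = 72.6804500
  W → negative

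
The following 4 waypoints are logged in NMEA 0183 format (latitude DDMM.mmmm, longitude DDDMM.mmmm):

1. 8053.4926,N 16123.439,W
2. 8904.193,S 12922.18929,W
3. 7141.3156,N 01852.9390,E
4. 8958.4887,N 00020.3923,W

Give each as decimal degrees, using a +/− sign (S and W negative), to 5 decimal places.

1. 80.89154, -161.39065
2. -89.06988, -129.36982
3. 71.68859, 18.88232
4. 89.97481, -0.33987

Point 1:
  Lat: split at 2 digits → 80° and 53.4926′; 80 + 53.4926/60 = 80.891543
  N → positive
  Longitude: degrees = first 3 digits = 161, minutes = 23.439; 161 + 23.439/60 = 161.390650
  W → negative
Point 2:
  Latitude: degrees = first 2 digits = 89, minutes = 4.193; 89 + 4.193/60 = 89.069883
  hemisphere S, so the sign is −
  λ: split at 3 digits → 129° and 22.18929′; 129 + 22.18929/60 = 129.369822
  W → negative
Point 3:
  Lat: degrees = first 2 digits = 71, minutes = 41.3156; 71 + 41.3156/60 = 71.688593
  N ⇒ keep positive
  Lon: degrees = first 3 digits = 18, minutes = 52.939; 18 + 52.939/60 = 18.882317
  E ⇒ keep positive
Point 4:
  Latitude: split at 2 digits → 89° and 58.4887′; 89 + 58.4887/60 = 89.974812
  N → positive
  Longitude: split at 3 digits → 000° and 20.3923′; 0 + 20.3923/60 = 0.339872
  W ⇒ negate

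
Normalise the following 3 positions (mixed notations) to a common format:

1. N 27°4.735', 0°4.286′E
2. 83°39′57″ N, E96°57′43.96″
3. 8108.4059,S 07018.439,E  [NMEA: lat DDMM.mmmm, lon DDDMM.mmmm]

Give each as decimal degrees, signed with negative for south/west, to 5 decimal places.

Point 1:
  Lat: 27 + 4.735/60 = 27.078917
  N ⇒ keep positive
  λ: 4.286′ = 0.071433°; total 0.071433
  E → positive
Point 2:
  Lat: 39′ + 57″ = 39.95000′; 83 + 39.95000/60 = 83.665833
  N ⇒ keep positive
  Longitude: 96° + 57/60 + 43.96/3600 = 96 + 0.950000 + 0.012211 = 96.962211
  E ⇒ keep positive
Point 3:
  Latitude: degrees = first 2 digits = 81, minutes = 8.4059; 81 + 8.4059/60 = 81.140098
  hemisphere S, so the sign is −
  Longitude: degrees = first 3 digits = 70, minutes = 18.439; 70 + 18.439/60 = 70.307317
  E → positive

1. 27.07892, 0.07143
2. 83.66583, 96.96221
3. -81.14010, 70.30732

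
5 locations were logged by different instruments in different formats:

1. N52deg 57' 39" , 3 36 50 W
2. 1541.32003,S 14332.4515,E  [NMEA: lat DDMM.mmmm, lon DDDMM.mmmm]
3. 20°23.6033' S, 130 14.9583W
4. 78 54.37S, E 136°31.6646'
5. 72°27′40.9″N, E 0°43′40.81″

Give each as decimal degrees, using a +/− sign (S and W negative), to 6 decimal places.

Point 1:
  Lat: 57′ + 39″ = 57.65000′; 52 + 57.65000/60 = 52.9608333
  N → positive
  λ: 3° + 36/60 + 50/3600 = 3 + 0.600000 + 0.013889 = 3.6138889
  W ⇒ negate
Point 2:
  Latitude: split at 2 digits → 15° and 41.32003′; 15 + 41.32003/60 = 15.6886672
  hemisphere S, so the sign is −
  Longitude: degrees = first 3 digits = 143, minutes = 32.4515; 143 + 32.4515/60 = 143.5408583
  E ⇒ keep positive
Point 3:
  Lat: 20 + 23.6033/60 = 20.3933883
  hemisphere S, so the sign is −
  λ: 130 + 14.9583/60 = 130.2493050
  W ⇒ negate
Point 4:
  φ: 78 + 54.37/60 = 78.9061667
  S → negative
  Lon: 136 + 31.6646/60 = 136.5277433
  E ⇒ keep positive
Point 5:
  Latitude: 27′ + 40.9″ = 27.68167′; 72 + 27.68167/60 = 72.4613611
  N → positive
  λ: 43′ + 40.81″ = 43.68017′; 0 + 43.68017/60 = 0.7280028
  E → positive

1. 52.960833, -3.613889
2. -15.688667, 143.540858
3. -20.393388, -130.249305
4. -78.906167, 136.527743
5. 72.461361, 0.728003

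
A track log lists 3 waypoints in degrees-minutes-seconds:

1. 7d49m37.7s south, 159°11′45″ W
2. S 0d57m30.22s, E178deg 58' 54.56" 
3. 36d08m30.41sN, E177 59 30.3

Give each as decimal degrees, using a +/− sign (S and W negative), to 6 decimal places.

Point 1:
  Lat: 7 + 49/60 + 37.7/3600 = 7.8271389
  hemisphere S, so the sign is −
  Longitude: 11′ + 45″ = 11.75000′; 159 + 11.75000/60 = 159.1958333
  W → negative
Point 2:
  φ: 57′ + 30.22″ = 57.50367′; 0 + 57.50367/60 = 0.9583944
  S ⇒ negate
  λ: 178 + 58/60 + 54.56/3600 = 178.9818222
  E → positive
Point 3:
  Lat: 36° + 8/60 + 30.41/3600 = 36 + 0.133333 + 0.008447 = 36.1417806
  N → positive
  Longitude: 59′ + 30.3″ = 59.50500′; 177 + 59.50500/60 = 177.9917500
  E ⇒ keep positive

1. -7.827139, -159.195833
2. -0.958394, 178.981822
3. 36.141781, 177.991750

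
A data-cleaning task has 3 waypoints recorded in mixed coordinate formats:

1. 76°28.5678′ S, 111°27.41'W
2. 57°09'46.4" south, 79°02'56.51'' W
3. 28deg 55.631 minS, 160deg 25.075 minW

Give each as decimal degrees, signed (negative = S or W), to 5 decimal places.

1. -76.47613, -111.45683
2. -57.16289, -79.04903
3. -28.92718, -160.41792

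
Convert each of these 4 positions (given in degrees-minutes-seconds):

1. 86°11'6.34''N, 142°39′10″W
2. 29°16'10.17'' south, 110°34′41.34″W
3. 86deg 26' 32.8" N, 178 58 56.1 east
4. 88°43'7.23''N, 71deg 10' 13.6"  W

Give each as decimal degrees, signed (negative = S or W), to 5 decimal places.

1. 86.18509, -142.65278
2. -29.26949, -110.57815
3. 86.44244, 178.98225
4. 88.71868, -71.17044

Point 1:
  φ: 86 + 11/60 + 6.34/3600 = 86.185094
  N ⇒ keep positive
  λ: 142 + 39/60 + 10/3600 = 142.652778
  hemisphere W, so the sign is −
Point 2:
  Lat: 29 + 16/60 + 10.17/3600 = 29.269492
  hemisphere S, so the sign is −
  Longitude: 110° + 34/60 + 41.34/3600 = 110 + 0.566667 + 0.011483 = 110.578150
  hemisphere W, so the sign is −
Point 3:
  Lat: 26′ + 32.8″ = 26.54667′; 86 + 26.54667/60 = 86.442444
  N ⇒ keep positive
  Longitude: 178 + 58/60 + 56.1/3600 = 178.982250
  E → positive
Point 4:
  Latitude: 88 + 43/60 + 7.23/3600 = 88.718675
  N → positive
  λ: 71° + 10/60 + 13.6/3600 = 71 + 0.166667 + 0.003778 = 71.170444
  W ⇒ negate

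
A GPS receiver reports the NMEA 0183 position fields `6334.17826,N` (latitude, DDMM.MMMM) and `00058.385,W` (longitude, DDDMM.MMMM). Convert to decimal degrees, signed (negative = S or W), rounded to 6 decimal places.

63.569638, -0.973083

Latitude: split at 2 digits → 63° and 34.17826′; 63 + 34.17826/60 = 63.5696377
N → positive
Lon: split at 3 digits → 000° and 58.385′; 0 + 58.385/60 = 0.9730833
W → negative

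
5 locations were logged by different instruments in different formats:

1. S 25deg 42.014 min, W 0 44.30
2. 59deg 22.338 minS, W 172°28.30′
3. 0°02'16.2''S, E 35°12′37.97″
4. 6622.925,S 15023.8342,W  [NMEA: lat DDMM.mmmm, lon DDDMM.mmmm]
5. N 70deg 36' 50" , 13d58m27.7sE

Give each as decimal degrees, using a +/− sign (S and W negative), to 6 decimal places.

Point 1:
  Latitude: 42.014′ = 0.700233°; total 25.7002333
  hemisphere S, so the sign is −
  Longitude: 44.3′ = 0.738333°; total 0.7383333
  W ⇒ negate
Point 2:
  Latitude: 22.338′ = 0.372300°; total 59.3723000
  S ⇒ negate
  Longitude: 172 + 28.3/60 = 172.4716667
  hemisphere W, so the sign is −
Point 3:
  Lat: 0° + 2/60 + 16.2/3600 = 0 + 0.033333 + 0.004500 = 0.0378333
  hemisphere S, so the sign is −
  Lon: 12′ + 37.97″ = 12.63283′; 35 + 12.63283/60 = 35.2105472
  E ⇒ keep positive
Point 4:
  Lat: split at 2 digits → 66° and 22.925′; 66 + 22.925/60 = 66.3820833
  S → negative
  Lon: split at 3 digits → 150° and 23.8342′; 150 + 23.8342/60 = 150.3972367
  W ⇒ negate
Point 5:
  φ: 70 + 36/60 + 50/3600 = 70.6138889
  N ⇒ keep positive
  λ: 58′ + 27.7″ = 58.46167′; 13 + 58.46167/60 = 13.9743611
  E → positive

1. -25.700233, -0.738333
2. -59.372300, -172.471667
3. -0.037833, 35.210547
4. -66.382083, -150.397237
5. 70.613889, 13.974361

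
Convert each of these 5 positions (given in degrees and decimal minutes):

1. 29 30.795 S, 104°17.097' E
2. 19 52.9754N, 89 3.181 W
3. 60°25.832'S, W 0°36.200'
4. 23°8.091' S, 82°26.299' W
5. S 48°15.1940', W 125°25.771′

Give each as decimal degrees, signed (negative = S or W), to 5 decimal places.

1. -29.51325, 104.28495
2. 19.88292, -89.05302
3. -60.43053, -0.60333
4. -23.13485, -82.43832
5. -48.25323, -125.42952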